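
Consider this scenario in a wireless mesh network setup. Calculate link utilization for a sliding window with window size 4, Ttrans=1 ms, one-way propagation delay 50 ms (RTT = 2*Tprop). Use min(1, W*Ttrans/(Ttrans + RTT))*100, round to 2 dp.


Given: W = 4, Ttrans = 1 ms, RTT = 100 ms (= 2 * Tprop, Tprop = 50 ms)
Cycle time = Ttrans + RTT = 1 + 100 = 101 ms (first packet sent until its ACK returns)
W * Ttrans = 4 * 1 = 4 ms of sending per cycle
W * Ttrans / (Ttrans + RTT) = 4 / 101 = 0.039604
U = min(1, 0.039604) = 0.039604
U% = 3.96%

3.96


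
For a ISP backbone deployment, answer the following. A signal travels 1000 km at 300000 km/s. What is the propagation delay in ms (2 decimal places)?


Given: distance = 1000 km, speed = 300000 km/s
Delay = distance / speed = 1000 / 300000 seconds
Delay in ms = 1000 * 1000 / 300000
Delay = 3.3333 ms
Rounded to 2 dp = 3.33 ms

3.33


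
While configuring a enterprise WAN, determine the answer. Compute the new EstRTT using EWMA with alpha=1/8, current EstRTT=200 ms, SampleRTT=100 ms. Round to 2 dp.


Given: EstRTT = 200 ms, SampleRTT = 100 ms, alpha = 1/8
New EstRTT = (1 - alpha) * EstRTT + alpha * SampleRTT
(7/8) * 200 = 175
(1/8) * 100 = 12.5
New EstRTT = 175 + 12.5 = 187.5 ms -> 187.50 ms (2 dp)

187.50


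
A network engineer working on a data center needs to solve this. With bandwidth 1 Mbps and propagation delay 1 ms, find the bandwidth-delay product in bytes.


Given: bandwidth = 1 Mbps, delay = 1 ms
BDP in bits = 1 * 10^6 * 1 / 1000
BDP in bits = 1000
BDP in bytes = 1000 / 8 = 125

125


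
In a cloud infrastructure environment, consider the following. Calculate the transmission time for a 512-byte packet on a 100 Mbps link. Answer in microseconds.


Given: packet = 512 bytes, bandwidth = 100 Mbps
Packet in bits = 512 * 8 = 4096 bits
Bandwidth = 100 * 10^6 = 100000000 bps
Time = 4096 / 100000000 seconds
Time in us = 4096 * 10^6 / 100000000 = 40.96

40.96


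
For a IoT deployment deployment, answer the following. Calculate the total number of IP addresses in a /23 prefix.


Given: CIDR prefix /23
Host bits = 32 - 23 = 9
Total addresses = 2^9 = 512

512


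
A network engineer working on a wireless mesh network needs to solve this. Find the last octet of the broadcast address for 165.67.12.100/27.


Given: IP = 165.67.12.100, prefix = /27
Host bits = 32 - 27 = 5
Network last octet = 100 AND mask = 96
Host part size = 2^5 - 1 = 31
Broadcast last octet = 96 OR 31 = 127

127


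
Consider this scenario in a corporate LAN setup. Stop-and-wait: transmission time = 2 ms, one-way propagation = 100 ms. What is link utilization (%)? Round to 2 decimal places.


Given: Ttrans = 2 ms, Tprop = 100 ms
RTT = 2 * Tprop = 2 * 100 = 200 ms
U = Ttrans / (Ttrans + RTT)
U = 2 / (2 + 200)
U = 2 / 202 = 0.009901
U% = 0.99%

0.99


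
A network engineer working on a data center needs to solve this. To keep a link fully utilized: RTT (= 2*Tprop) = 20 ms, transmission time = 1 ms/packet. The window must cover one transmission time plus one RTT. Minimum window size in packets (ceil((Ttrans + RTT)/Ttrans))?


Given: Ttrans = 1 ms, RTT = 20 ms (= 2 * Tprop, Tprop = 10 ms)
Time until first ACK returns = Ttrans + RTT = 1 + 20 = 21 ms
Need W * Ttrans >= Ttrans + RTT  ->  W >= (Ttrans + RTT) / Ttrans
(Ttrans + RTT) / Ttrans = 21 / 1 = 21
W_min = ceil(21) = 21

21


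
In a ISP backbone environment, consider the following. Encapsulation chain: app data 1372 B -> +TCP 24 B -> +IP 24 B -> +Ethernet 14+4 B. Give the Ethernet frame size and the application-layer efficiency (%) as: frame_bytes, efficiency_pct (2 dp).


TCP segment = 1372 + 24 = 1396 B
IP packet = 1396 + 24 = 1420 B
Ethernet frame = 1420 + 14 + 4 = 1438 B
Efficiency = app / frame = 1372 / 1438 = 0.954103 = 95.4103% -> 95.41% (2 dp)

1438, 95.41


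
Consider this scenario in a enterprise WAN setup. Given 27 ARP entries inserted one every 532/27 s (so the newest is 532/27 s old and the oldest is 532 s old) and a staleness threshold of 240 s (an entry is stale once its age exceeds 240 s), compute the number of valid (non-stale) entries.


Ages are k * 532/27 s for k = 1..27 (spacing = 19.7037 s).
Entry k is valid iff k * 532/27 <= 240 iff k <= 27 * 240 / 532 = 12.1805
n_valid = floor(12.1805) = 12
(n_stale = 27 - 12 = 15)

12


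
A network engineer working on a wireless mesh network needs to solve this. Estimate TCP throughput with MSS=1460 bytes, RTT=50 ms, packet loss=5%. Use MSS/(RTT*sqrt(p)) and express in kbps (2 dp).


Given: MSS = 1460 bytes, RTT = 50 ms, loss = 5%
RTT in seconds = 50 / 1000 = 0.05
Loss rate = 5% = 0.05
sqrt(loss) = sqrt(0.05) = 0.223606797750
Throughput (bytes/s) = 1460 / (0.05 * 0.223606797750) = 130586.3699
Throughput (kbps) = 130586.3699 * 8 / 1000 = 1044.690959 -> 1044.69 kbps (2 dp)

1044.69


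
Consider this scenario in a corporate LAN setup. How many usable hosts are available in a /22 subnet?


Given: subnet mask /22
Host bits = 32 - 22 = 10
Total addresses = 2^10 = 1024
Usable hosts = 1024 - 2 (network + broadcast) = 1022

1022


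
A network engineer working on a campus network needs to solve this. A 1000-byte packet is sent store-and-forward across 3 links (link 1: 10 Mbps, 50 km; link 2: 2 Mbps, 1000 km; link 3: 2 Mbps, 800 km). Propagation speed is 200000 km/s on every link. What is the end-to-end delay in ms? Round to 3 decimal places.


Packet = 1000 bytes = 8000 bits. Store-and-forward: sum (t_trans + t_prop) per link.
Link 1: t_trans = 8000/(10*10^6) s = 0.8000 ms; t_prop = 50/200000 s = 0.2500 ms; subtotal = 1.0500 ms
Link 2: t_trans = 8000/(2*10^6) s = 4.0000 ms; t_prop = 1000/200000 s = 5.0000 ms; subtotal = 9.0000 ms
Link 3: t_trans = 8000/(2*10^6) s = 4.0000 ms; t_prop = 800/200000 s = 4.0000 ms; subtotal = 8.0000 ms
End-to-end = 1.0500 + 9.0000 + 8.0000 = 18.0500 ms -> 18.050 ms (3 dp)

18.050


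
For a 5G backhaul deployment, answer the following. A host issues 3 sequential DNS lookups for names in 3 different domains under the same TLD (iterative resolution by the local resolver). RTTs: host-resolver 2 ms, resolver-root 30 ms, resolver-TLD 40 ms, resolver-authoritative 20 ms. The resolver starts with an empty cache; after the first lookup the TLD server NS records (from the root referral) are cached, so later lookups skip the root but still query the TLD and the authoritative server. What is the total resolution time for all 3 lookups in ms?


Lookup 1 (cold cache): local + root + TLD + auth = 2 + 30 + 40 + 20 = 92 ms
Lookups 2..3 (TLD NS cached -> skip root; new domain -> still ask TLD and auth): local + TLD + auth = 2 + 40 + 20 = 62 ms each
Remaining 2 lookups: 2 * 62 = 124 ms
Total = 92 + 124 = 216 ms

216


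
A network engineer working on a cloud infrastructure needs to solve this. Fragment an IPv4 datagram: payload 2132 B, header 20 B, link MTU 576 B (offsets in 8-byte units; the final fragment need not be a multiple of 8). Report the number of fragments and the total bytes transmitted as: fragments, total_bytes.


Max data per non-final fragment = floor((MTU - header)/8)*8 = floor((576 - 20)/8)*8 = floor(556/8)*8 = 552 B
Final fragment needs no 8-byte alignment: it can carry up to MTU - header = 556 B
Non-final fragments needed = ceil((payload - 556) / 552) = ceil(1576/552) = ceil(2.8551) = 3
Number of fragments = 3 + 1 = 4
Fragment sizes (data): 3 * 552 B + 476 B (last, 476 <= 556 OK)
Total bytes sent = payload + n_frags * header = 2132 + 4*20 = 2132 + 80 = 2212 B

4, 2212


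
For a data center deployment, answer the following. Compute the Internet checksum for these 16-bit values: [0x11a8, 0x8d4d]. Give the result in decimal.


Given words: [0x11a8, 0x8d4d]
Step 1: Sum all words
Raw sum = 4520 + 36173 = 40693
One's complement = ~40693 & 0xFFFF = 24842

24842


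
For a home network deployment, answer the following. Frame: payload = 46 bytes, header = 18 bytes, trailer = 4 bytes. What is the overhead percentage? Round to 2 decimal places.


Given: payload = 46 B, header = 18 B, trailer = 4 B
Overhead bytes = header + trailer = 18 + 4 = 22
Total frame = payload + overhead = 46 + 22 = 68
Overhead % = 22 / 68 * 100 = 32.3529% -> 32.35% (2 dp)

32.35


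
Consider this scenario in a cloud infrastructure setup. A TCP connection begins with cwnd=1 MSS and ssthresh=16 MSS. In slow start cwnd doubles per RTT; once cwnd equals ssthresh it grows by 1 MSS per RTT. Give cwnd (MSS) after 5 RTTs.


RTT 0: cwnd = 1 MSS (initial)
RTT 1: cwnd = 2 MSS (slow start, doubled)
RTT 2: cwnd = 4 MSS (slow start, doubled)
RTT 3: cwnd = 8 MSS (slow start, doubled)
RTT 4: cwnd = 16 MSS (slow start, doubled)
RTT 5: cwnd = 17 MSS (congestion avoidance, +1)

17


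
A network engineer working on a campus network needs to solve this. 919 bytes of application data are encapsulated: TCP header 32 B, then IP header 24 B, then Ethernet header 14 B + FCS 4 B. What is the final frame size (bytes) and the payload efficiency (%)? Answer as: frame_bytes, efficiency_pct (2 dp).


TCP segment = 919 + 32 = 951 B
IP packet = 951 + 24 = 975 B
Ethernet frame = 975 + 14 + 4 = 993 B
Efficiency = app / frame = 919 / 993 = 0.925478 = 92.5478% -> 92.55% (2 dp)

993, 92.55


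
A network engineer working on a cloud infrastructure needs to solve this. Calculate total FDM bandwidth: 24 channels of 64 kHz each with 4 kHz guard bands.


Given: 24 channels, 64 kHz each, guard = 4 kHz
Channel bandwidth = 24 * 64 = 1536 kHz
Guard bands = 23 gaps * 4 kHz = 92 kHz
Total = 1536 + 92 = 1628 kHz

1628


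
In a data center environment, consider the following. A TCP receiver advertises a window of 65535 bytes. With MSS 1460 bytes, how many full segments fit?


Given: RWND = 65535 bytes, MSS = 1460 bytes
Full segments = floor(RWND / MSS)
Full segments = floor(65535 / 1460)
Full segments = floor(44.887) = 44

44


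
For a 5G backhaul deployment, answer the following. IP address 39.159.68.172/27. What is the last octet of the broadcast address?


Given: IP = 39.159.68.172, prefix = /27
Host bits = 32 - 27 = 5
Network last octet = 172 AND mask = 160
Host part size = 2^5 - 1 = 31
Broadcast last octet = 160 OR 31 = 191

191


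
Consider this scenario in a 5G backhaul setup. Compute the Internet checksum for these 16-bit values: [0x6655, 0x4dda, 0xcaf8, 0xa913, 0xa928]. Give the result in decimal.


Given words: [0x6655, 0x4dda, 0xcaf8, 0xa913, 0xa928]
Step 1: Sum all words
Raw sum = 26197 + 19930 + 51960 + 43283 + 43304 = 184674
Step 2: Fold carry: (53602 + 2) = 53604
One's complement = ~53604 & 0xFFFF = 11931

11931


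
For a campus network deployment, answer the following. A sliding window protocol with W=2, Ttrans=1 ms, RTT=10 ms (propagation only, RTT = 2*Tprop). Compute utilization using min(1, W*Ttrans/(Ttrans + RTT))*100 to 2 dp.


Given: W = 2, Ttrans = 1 ms, RTT = 10 ms (= 2 * Tprop, Tprop = 5 ms)
Cycle time = Ttrans + RTT = 1 + 10 = 11 ms (first packet sent until its ACK returns)
W * Ttrans = 2 * 1 = 2 ms of sending per cycle
W * Ttrans / (Ttrans + RTT) = 2 / 11 = 0.181818
U = min(1, 0.181818) = 0.181818
U% = 18.18%

18.18


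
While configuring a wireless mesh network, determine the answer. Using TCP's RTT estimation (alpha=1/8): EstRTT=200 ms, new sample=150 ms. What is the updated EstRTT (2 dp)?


Given: EstRTT = 200 ms, SampleRTT = 150 ms, alpha = 1/8
New EstRTT = (1 - alpha) * EstRTT + alpha * SampleRTT
(7/8) * 200 = 175
(1/8) * 150 = 18.75
New EstRTT = 175 + 18.75 = 193.75 ms -> 193.75 ms (2 dp)

193.75


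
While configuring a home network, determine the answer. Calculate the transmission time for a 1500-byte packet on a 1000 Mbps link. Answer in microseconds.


Given: packet = 1500 bytes, bandwidth = 1000 Mbps
Packet in bits = 1500 * 8 = 12000 bits
Bandwidth = 1000 * 10^6 = 1000000000 bps
Time = 12000 / 1000000000 seconds
Time in us = 12000 * 10^6 / 1000000000 = 12

12


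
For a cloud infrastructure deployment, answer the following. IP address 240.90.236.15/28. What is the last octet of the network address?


Given: IP = 240.90.236.15, prefix = /28
Subnet mask = 255.255.255.240
Last octet of IP: 15
Last octet of mask: 240
Network last octet = 15 AND 240 = 0

0


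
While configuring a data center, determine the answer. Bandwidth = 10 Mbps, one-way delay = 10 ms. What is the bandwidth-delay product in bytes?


Given: bandwidth = 10 Mbps, delay = 10 ms
BDP in bits = 10 * 10^6 * 10 / 1000
BDP in bits = 100000
BDP in bytes = 100000 / 8 = 12500

12500


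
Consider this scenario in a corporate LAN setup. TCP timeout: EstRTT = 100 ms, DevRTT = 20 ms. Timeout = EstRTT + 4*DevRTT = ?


Given: EstRTT = 100 ms, DevRTT = 20 ms
Timeout = EstRTT + 4 * DevRTT
4 * DevRTT = 4 * 20 = 80
Timeout = 100 + 80 = 180 ms

180


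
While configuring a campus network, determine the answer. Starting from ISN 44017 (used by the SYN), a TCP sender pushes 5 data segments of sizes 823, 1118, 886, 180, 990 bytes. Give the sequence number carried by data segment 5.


The SYN occupies sequence number ISN = 44017, so the first data byte is ISN + 1 = 44018.
SEQ of data segment i = (ISN + 1) + sum of payload sizes of segments 1..i-1.
Segment 1: SEQ = 44018, payload = 823 bytes
Segment 2: SEQ = 44841, payload = 1118 bytes
Segment 3: SEQ = 45959, payload = 886 bytes
Segment 4: SEQ = 46845, payload = 180 bytes
Segment 5: SEQ = 47025, payload = 990 bytes
SEQ of segment 5 = 44018 + 823 + 1118 + 886 + 180 = 47025

47025


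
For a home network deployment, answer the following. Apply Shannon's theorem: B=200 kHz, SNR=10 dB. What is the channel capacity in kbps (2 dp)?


Given: B = 200 kHz, SNR = 10 dB
SNR linear = 10^(10/10) = 10
1 + SNR = 11
log2(11) = 3.4594316186
C = 200 * 1000 * 3.4594316186 = 691886.3237 bps
C = 691.886324 kbps -> 691.89 kbps (2 dp)

691.89


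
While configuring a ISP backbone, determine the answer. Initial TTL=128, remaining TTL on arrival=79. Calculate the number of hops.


Given: initial TTL = 128, received TTL = 79
Hops = initial TTL - received TTL
Hops = 128 - 79 = 49

49


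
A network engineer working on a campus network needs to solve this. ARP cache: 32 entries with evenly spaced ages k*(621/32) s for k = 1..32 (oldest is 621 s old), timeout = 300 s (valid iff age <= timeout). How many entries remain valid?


Ages are k * 621/32 s for k = 1..32 (spacing = 19.4062 s).
Entry k is valid iff k * 621/32 <= 300 iff k <= 32 * 300 / 621 = 15.4589
n_valid = floor(15.4589) = 15
(n_stale = 32 - 15 = 17)

15


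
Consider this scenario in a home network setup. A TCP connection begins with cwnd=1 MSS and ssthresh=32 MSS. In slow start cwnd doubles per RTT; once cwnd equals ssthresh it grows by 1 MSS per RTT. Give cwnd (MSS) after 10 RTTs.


RTT 0: cwnd = 1 MSS (initial)
RTT 1: cwnd = 2 MSS (slow start, doubled)
RTT 2: cwnd = 4 MSS (slow start, doubled)
RTT 3: cwnd = 8 MSS (slow start, doubled)
RTT 4: cwnd = 16 MSS (slow start, doubled)
RTT 5: cwnd = 32 MSS (slow start, doubled)
RTT 6: cwnd = 33 MSS (congestion avoidance, +1)
RTT 7: cwnd = 34 MSS (congestion avoidance, +1)
RTT 8: cwnd = 35 MSS (congestion avoidance, +1)
RTT 9: cwnd = 36 MSS (congestion avoidance, +1)
RTT 10: cwnd = 37 MSS (congestion avoidance, +1)

37


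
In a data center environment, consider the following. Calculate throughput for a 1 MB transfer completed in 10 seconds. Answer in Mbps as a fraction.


Given: file = 1 MB, time = 10 s
File in Mb = 1 * 8 = 8 Mb
Throughput = 8 / 10 Mbps
Throughput = 4/5 Mbps

4/5


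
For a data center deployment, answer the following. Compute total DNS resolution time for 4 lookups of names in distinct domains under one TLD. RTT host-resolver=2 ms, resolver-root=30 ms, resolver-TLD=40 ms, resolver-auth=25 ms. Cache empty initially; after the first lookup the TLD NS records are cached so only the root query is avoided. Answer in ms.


Lookup 1 (cold cache): local + root + TLD + auth = 2 + 30 + 40 + 25 = 97 ms
Lookups 2..4 (TLD NS cached -> skip root; new domain -> still ask TLD and auth): local + TLD + auth = 2 + 40 + 25 = 67 ms each
Remaining 3 lookups: 3 * 67 = 201 ms
Total = 97 + 201 = 298 ms

298


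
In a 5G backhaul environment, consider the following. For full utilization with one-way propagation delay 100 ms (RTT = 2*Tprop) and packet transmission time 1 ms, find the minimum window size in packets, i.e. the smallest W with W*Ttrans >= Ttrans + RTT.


Given: Ttrans = 1 ms, RTT = 200 ms (= 2 * Tprop, Tprop = 100 ms)
Time until first ACK returns = Ttrans + RTT = 1 + 200 = 201 ms
Need W * Ttrans >= Ttrans + RTT  ->  W >= (Ttrans + RTT) / Ttrans
(Ttrans + RTT) / Ttrans = 201 / 1 = 201
W_min = ceil(201) = 201

201


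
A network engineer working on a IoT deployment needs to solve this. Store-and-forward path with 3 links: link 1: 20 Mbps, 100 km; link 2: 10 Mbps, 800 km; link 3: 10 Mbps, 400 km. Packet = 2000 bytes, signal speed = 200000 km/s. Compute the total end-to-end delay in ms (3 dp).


Packet = 2000 bytes = 16000 bits. Store-and-forward: sum (t_trans + t_prop) per link.
Link 1: t_trans = 16000/(20*10^6) s = 0.8000 ms; t_prop = 100/200000 s = 0.5000 ms; subtotal = 1.3000 ms
Link 2: t_trans = 16000/(10*10^6) s = 1.6000 ms; t_prop = 800/200000 s = 4.0000 ms; subtotal = 5.6000 ms
Link 3: t_trans = 16000/(10*10^6) s = 1.6000 ms; t_prop = 400/200000 s = 2.0000 ms; subtotal = 3.6000 ms
End-to-end = 1.3000 + 5.6000 + 3.6000 = 10.5000 ms -> 10.500 ms (3 dp)

10.500


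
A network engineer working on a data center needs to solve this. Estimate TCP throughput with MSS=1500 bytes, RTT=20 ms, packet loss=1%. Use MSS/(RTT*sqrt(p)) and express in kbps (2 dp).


Given: MSS = 1500 bytes, RTT = 20 ms, loss = 1%
RTT in seconds = 20 / 1000 = 0.02
Loss rate = 1% = 0.01
sqrt(loss) = sqrt(0.01) = 0.1
Throughput (bytes/s) = 1500 / (0.02 * 0.1) = 750000.0000
Throughput (kbps) = 750000.0000 * 8 / 1000 = 6000.000000 -> 6000.00 kbps (2 dp)

6000.00


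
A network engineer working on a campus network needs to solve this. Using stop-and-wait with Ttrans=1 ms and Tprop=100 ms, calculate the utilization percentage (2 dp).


Given: Ttrans = 1 ms, Tprop = 100 ms
RTT = 2 * Tprop = 2 * 100 = 200 ms
U = Ttrans / (Ttrans + RTT)
U = 1 / (1 + 200)
U = 1 / 201 = 0.004975
U% = 0.50%

0.50


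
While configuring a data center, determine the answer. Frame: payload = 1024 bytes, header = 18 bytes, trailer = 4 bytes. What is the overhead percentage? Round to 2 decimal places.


Given: payload = 1024 B, header = 18 B, trailer = 4 B
Overhead bytes = header + trailer = 18 + 4 = 22
Total frame = payload + overhead = 1024 + 22 = 1046
Overhead % = 22 / 1046 * 100 = 2.1033% -> 2.10% (2 dp)

2.10


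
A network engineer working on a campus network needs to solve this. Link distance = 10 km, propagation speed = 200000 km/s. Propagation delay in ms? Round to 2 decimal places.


Given: distance = 10 km, speed = 200000 km/s
Delay = distance / speed = 10 / 200000 seconds
Delay in ms = 10 * 1000 / 200000
Delay = 0.0500 ms
Rounded to 2 dp = 0.05 ms

0.05


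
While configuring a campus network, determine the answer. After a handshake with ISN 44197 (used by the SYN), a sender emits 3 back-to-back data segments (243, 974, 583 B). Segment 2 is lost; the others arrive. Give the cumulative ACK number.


SYN uses sequence number 44197; first data byte = ISN + 1 = 44198.
Segment 1: SEQ = 44198, len = 243 B, covers [44198, 44440]
Segment 2: SEQ = 44441, len = 974 B, covers [44441, 45414] [LOST]
Segment 3: SEQ = 45415, len = 583 B, covers [45415, 45997]
In-order data received: bytes [44198, 44440] (segments 1..1).
Segment 2 missing -> gap begins at byte 44441; later segments buffered out of order.
Cumulative ACK = next expected in-order byte = 44198 + 243 = 44441

44441


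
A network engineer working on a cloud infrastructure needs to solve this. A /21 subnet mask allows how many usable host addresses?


Given: subnet mask /21
Host bits = 32 - 21 = 11
Total addresses = 2^11 = 2048
Usable hosts = 2048 - 2 (network + broadcast) = 2046

2046


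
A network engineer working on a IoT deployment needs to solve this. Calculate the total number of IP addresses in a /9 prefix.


Given: CIDR prefix /9
Host bits = 32 - 9 = 23
Total addresses = 2^23 = 8388608

8388608


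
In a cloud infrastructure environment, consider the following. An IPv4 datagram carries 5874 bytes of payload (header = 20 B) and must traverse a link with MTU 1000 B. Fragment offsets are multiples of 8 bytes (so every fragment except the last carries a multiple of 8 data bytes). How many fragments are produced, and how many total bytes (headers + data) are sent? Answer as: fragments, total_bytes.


Max data per non-final fragment = floor((MTU - header)/8)*8 = floor((1000 - 20)/8)*8 = floor(980/8)*8 = 976 B
Final fragment needs no 8-byte alignment: it can carry up to MTU - header = 980 B
Non-final fragments needed = ceil((payload - 980) / 976) = ceil(4894/976) = ceil(5.0143) = 6
Number of fragments = 6 + 1 = 7
Fragment sizes (data): 6 * 976 B + 18 B (last, 18 <= 980 OK)
Total bytes sent = payload + n_frags * header = 5874 + 7*20 = 5874 + 140 = 6014 B

7, 6014


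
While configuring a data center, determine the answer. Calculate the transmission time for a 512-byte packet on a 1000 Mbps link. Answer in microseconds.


Given: packet = 512 bytes, bandwidth = 1000 Mbps
Packet in bits = 512 * 8 = 4096 bits
Bandwidth = 1000 * 10^6 = 1000000000 bps
Time = 4096 / 1000000000 seconds
Time in us = 4096 * 10^6 / 1000000000 = 4.096

4.096


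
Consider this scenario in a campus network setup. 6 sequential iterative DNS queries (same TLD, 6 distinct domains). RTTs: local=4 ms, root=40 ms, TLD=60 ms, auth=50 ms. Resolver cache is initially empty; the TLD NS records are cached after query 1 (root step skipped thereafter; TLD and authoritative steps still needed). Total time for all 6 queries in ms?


Lookup 1 (cold cache): local + root + TLD + auth = 4 + 40 + 60 + 50 = 154 ms
Lookups 2..6 (TLD NS cached -> skip root; new domain -> still ask TLD and auth): local + TLD + auth = 4 + 60 + 50 = 114 ms each
Remaining 5 lookups: 5 * 114 = 570 ms
Total = 154 + 570 = 724 ms

724


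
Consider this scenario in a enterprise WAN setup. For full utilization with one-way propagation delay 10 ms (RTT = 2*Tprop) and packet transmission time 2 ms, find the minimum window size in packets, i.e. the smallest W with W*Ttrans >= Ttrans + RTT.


Given: Ttrans = 2 ms, RTT = 20 ms (= 2 * Tprop, Tprop = 10 ms)
Time until first ACK returns = Ttrans + RTT = 2 + 20 = 22 ms
Need W * Ttrans >= Ttrans + RTT  ->  W >= (Ttrans + RTT) / Ttrans
(Ttrans + RTT) / Ttrans = 22 / 2 = 11
W_min = ceil(11) = 11

11


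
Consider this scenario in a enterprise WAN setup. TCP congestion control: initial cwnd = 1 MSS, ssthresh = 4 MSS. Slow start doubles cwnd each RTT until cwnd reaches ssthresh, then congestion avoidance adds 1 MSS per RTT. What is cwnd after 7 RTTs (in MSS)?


RTT 0: cwnd = 1 MSS (initial)
RTT 1: cwnd = 2 MSS (slow start, doubled)
RTT 2: cwnd = 4 MSS (slow start, doubled)
RTT 3: cwnd = 5 MSS (congestion avoidance, +1)
RTT 4: cwnd = 6 MSS (congestion avoidance, +1)
RTT 5: cwnd = 7 MSS (congestion avoidance, +1)
RTT 6: cwnd = 8 MSS (congestion avoidance, +1)
RTT 7: cwnd = 9 MSS (congestion avoidance, +1)

9


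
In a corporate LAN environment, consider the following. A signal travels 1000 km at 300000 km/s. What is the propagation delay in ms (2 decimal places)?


Given: distance = 1000 km, speed = 300000 km/s
Delay = distance / speed = 1000 / 300000 seconds
Delay in ms = 1000 * 1000 / 300000
Delay = 3.3333 ms
Rounded to 2 dp = 3.33 ms

3.33


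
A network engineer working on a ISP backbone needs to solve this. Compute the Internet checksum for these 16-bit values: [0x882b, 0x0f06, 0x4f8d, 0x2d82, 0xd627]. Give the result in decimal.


Given words: [0x882b, 0x0f06, 0x4f8d, 0x2d82, 0xd627]
Step 1: Sum all words
Raw sum = 34859 + 3846 + 20365 + 11650 + 54823 = 125543
Step 2: Fold carry: (60007 + 1) = 60008
One's complement = ~60008 & 0xFFFF = 5527

5527


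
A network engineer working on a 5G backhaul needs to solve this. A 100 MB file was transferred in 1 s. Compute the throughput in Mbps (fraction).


Given: file = 100 MB, time = 1 s
File in Mb = 100 * 8 = 800 Mb
Throughput = 800 / 1 Mbps
Throughput = 800 Mbps

800


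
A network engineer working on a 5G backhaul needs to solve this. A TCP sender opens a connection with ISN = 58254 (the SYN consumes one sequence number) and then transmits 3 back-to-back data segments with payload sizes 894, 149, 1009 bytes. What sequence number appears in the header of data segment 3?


The SYN occupies sequence number ISN = 58254, so the first data byte is ISN + 1 = 58255.
SEQ of data segment i = (ISN + 1) + sum of payload sizes of segments 1..i-1.
Segment 1: SEQ = 58255, payload = 894 bytes
Segment 2: SEQ = 59149, payload = 149 bytes
Segment 3: SEQ = 59298, payload = 1009 bytes
SEQ of segment 3 = 58255 + 894 + 149 = 59298

59298


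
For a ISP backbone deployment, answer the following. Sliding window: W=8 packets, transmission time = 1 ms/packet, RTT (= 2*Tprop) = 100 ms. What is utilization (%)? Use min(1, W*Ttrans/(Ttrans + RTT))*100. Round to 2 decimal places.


Given: W = 8, Ttrans = 1 ms, RTT = 100 ms (= 2 * Tprop, Tprop = 50 ms)
Cycle time = Ttrans + RTT = 1 + 100 = 101 ms (first packet sent until its ACK returns)
W * Ttrans = 8 * 1 = 8 ms of sending per cycle
W * Ttrans / (Ttrans + RTT) = 8 / 101 = 0.079208
U = min(1, 0.079208) = 0.079208
U% = 7.92%

7.92


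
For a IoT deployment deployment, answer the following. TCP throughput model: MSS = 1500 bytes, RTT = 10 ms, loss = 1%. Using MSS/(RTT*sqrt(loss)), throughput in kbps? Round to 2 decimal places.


Given: MSS = 1500 bytes, RTT = 10 ms, loss = 1%
RTT in seconds = 10 / 1000 = 0.01
Loss rate = 1% = 0.01
sqrt(loss) = sqrt(0.01) = 0.1
Throughput (bytes/s) = 1500 / (0.01 * 0.1) = 1500000.0000
Throughput (kbps) = 1500000.0000 * 8 / 1000 = 12000.000000 -> 12000.00 kbps (2 dp)

12000.00


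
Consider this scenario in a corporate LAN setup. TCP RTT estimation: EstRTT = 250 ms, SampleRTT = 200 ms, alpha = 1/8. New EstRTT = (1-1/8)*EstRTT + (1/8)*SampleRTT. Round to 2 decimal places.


Given: EstRTT = 250 ms, SampleRTT = 200 ms, alpha = 1/8
New EstRTT = (1 - alpha) * EstRTT + alpha * SampleRTT
(7/8) * 250 = 218.75
(1/8) * 200 = 25
New EstRTT = 218.75 + 25 = 243.75 ms -> 243.75 ms (2 dp)

243.75


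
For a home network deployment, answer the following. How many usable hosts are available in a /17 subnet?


Given: subnet mask /17
Host bits = 32 - 17 = 15
Total addresses = 2^15 = 32768
Usable hosts = 32768 - 2 (network + broadcast) = 32766

32766


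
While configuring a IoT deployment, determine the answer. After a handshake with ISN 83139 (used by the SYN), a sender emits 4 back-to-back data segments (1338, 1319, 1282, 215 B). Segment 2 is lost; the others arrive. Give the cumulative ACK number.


SYN uses sequence number 83139; first data byte = ISN + 1 = 83140.
Segment 1: SEQ = 83140, len = 1338 B, covers [83140, 84477]
Segment 2: SEQ = 84478, len = 1319 B, covers [84478, 85796] [LOST]
Segment 3: SEQ = 85797, len = 1282 B, covers [85797, 87078]
Segment 4: SEQ = 87079, len = 215 B, covers [87079, 87293]
In-order data received: bytes [83140, 84477] (segments 1..1).
Segment 2 missing -> gap begins at byte 84478; later segments buffered out of order.
Cumulative ACK = next expected in-order byte = 83140 + 1338 = 84478

84478


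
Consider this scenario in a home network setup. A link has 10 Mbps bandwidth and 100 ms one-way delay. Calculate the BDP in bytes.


Given: bandwidth = 10 Mbps, delay = 100 ms
BDP in bits = 10 * 10^6 * 100 / 1000
BDP in bits = 1000000
BDP in bytes = 1000000 / 8 = 125000

125000


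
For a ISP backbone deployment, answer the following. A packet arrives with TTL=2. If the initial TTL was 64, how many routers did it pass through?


Given: initial TTL = 64, received TTL = 2
Hops = initial TTL - received TTL
Hops = 64 - 2 = 62

62


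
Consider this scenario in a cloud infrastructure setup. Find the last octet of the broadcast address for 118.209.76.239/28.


Given: IP = 118.209.76.239, prefix = /28
Host bits = 32 - 28 = 4
Network last octet = 239 AND mask = 224
Host part size = 2^4 - 1 = 15
Broadcast last octet = 224 OR 15 = 239

239


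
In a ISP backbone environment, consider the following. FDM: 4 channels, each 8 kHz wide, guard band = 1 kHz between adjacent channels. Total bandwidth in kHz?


Given: 4 channels, 8 kHz each, guard = 1 kHz
Channel bandwidth = 4 * 8 = 32 kHz
Guard bands = 3 gaps * 1 kHz = 3 kHz
Total = 32 + 3 = 35 kHz

35


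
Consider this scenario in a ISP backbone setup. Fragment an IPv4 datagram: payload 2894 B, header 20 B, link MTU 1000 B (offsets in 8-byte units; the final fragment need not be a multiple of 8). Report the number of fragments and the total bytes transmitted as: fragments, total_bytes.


Max data per non-final fragment = floor((MTU - header)/8)*8 = floor((1000 - 20)/8)*8 = floor(980/8)*8 = 976 B
Final fragment needs no 8-byte alignment: it can carry up to MTU - header = 980 B
Non-final fragments needed = ceil((payload - 980) / 976) = ceil(1914/976) = ceil(1.9611) = 2
Number of fragments = 2 + 1 = 3
Fragment sizes (data): 2 * 976 B + 942 B (last, 942 <= 980 OK)
Total bytes sent = payload + n_frags * header = 2894 + 3*20 = 2894 + 60 = 2954 B

3, 2954


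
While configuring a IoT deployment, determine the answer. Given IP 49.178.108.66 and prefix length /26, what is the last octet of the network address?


Given: IP = 49.178.108.66, prefix = /26
Subnet mask = 255.255.255.192
Last octet of IP: 66
Last octet of mask: 192
Network last octet = 66 AND 192 = 64

64


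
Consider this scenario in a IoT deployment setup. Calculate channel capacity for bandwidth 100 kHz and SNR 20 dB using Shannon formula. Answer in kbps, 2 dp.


Given: B = 100 kHz, SNR = 20 dB
SNR linear = 10^(20/10) = 100
1 + SNR = 101
log2(101) = 6.6582114828
C = 100 * 1000 * 6.6582114828 = 665821.1483 bps
C = 665.821148 kbps -> 665.82 kbps (2 dp)

665.82


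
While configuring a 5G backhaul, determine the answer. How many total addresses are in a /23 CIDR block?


Given: CIDR prefix /23
Host bits = 32 - 23 = 9
Total addresses = 2^9 = 512

512


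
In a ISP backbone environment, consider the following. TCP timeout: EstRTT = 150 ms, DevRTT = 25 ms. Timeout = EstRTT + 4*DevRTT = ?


Given: EstRTT = 150 ms, DevRTT = 25 ms
Timeout = EstRTT + 4 * DevRTT
4 * DevRTT = 4 * 25 = 100
Timeout = 150 + 100 = 250 ms

250


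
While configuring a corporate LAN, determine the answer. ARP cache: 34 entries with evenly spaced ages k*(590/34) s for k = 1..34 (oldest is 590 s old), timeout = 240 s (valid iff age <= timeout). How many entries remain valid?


Ages are k * 590/34 s for k = 1..34 (spacing = 17.3529 s).
Entry k is valid iff k * 590/34 <= 240 iff k <= 34 * 240 / 590 = 13.8305
n_valid = floor(13.8305) = 13
(n_stale = 34 - 13 = 21)

13


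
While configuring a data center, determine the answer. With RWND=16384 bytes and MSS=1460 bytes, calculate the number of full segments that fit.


Given: RWND = 16384 bytes, MSS = 1460 bytes
Full segments = floor(RWND / MSS)
Full segments = floor(16384 / 1460)
Full segments = floor(11.2219) = 11

11


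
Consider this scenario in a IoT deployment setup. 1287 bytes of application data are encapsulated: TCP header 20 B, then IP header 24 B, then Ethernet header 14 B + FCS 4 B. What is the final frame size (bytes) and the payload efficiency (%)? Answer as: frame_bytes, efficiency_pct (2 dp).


TCP segment = 1287 + 20 = 1307 B
IP packet = 1307 + 24 = 1331 B
Ethernet frame = 1331 + 14 + 4 = 1349 B
Efficiency = app / frame = 1287 / 1349 = 0.954040 = 95.4040% -> 95.40% (2 dp)

1349, 95.40


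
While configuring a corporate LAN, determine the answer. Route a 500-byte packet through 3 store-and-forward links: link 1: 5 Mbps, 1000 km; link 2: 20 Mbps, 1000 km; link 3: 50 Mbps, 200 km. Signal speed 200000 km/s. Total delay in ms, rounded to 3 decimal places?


Packet = 500 bytes = 4000 bits. Store-and-forward: sum (t_trans + t_prop) per link.
Link 1: t_trans = 4000/(5*10^6) s = 0.8000 ms; t_prop = 1000/200000 s = 5.0000 ms; subtotal = 5.8000 ms
Link 2: t_trans = 4000/(20*10^6) s = 0.2000 ms; t_prop = 1000/200000 s = 5.0000 ms; subtotal = 5.2000 ms
Link 3: t_trans = 4000/(50*10^6) s = 0.0800 ms; t_prop = 200/200000 s = 1.0000 ms; subtotal = 1.0800 ms
End-to-end = 5.8000 + 5.2000 + 1.0800 = 12.0800 ms -> 12.080 ms (3 dp)

12.080


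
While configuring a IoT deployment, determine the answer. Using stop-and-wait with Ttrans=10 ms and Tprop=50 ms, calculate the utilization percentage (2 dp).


Given: Ttrans = 10 ms, Tprop = 50 ms
RTT = 2 * Tprop = 2 * 50 = 100 ms
U = Ttrans / (Ttrans + RTT)
U = 10 / (10 + 100)
U = 10 / 110 = 0.090909
U% = 9.09%

9.09


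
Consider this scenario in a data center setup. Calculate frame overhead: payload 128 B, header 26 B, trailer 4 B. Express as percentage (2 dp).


Given: payload = 128 B, header = 26 B, trailer = 4 B
Overhead bytes = header + trailer = 26 + 4 = 30
Total frame = payload + overhead = 128 + 30 = 158
Overhead % = 30 / 158 * 100 = 18.9873% -> 18.99% (2 dp)

18.99


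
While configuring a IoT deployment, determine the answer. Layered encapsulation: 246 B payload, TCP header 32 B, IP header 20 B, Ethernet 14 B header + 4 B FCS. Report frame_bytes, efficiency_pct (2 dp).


TCP segment = 246 + 32 = 278 B
IP packet = 278 + 20 = 298 B
Ethernet frame = 298 + 14 + 4 = 316 B
Efficiency = app / frame = 246 / 316 = 0.778481 = 77.8481% -> 77.85% (2 dp)

316, 77.85


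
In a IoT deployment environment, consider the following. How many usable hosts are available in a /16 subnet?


Given: subnet mask /16
Host bits = 32 - 16 = 16
Total addresses = 2^16 = 65536
Usable hosts = 65536 - 2 (network + broadcast) = 65534

65534


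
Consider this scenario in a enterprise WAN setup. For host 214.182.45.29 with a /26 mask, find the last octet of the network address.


Given: IP = 214.182.45.29, prefix = /26
Subnet mask = 255.255.255.192
Last octet of IP: 29
Last octet of mask: 192
Network last octet = 29 AND 192 = 0

0


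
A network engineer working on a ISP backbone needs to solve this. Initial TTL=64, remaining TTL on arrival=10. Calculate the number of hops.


Given: initial TTL = 64, received TTL = 10
Hops = initial TTL - received TTL
Hops = 64 - 10 = 54

54


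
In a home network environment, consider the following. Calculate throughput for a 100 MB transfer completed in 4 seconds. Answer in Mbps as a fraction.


Given: file = 100 MB, time = 4 s
File in Mb = 100 * 8 = 800 Mb
Throughput = 800 / 4 Mbps
Throughput = 200 Mbps

200


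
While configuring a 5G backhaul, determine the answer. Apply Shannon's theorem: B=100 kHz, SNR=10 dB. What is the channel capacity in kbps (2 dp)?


Given: B = 100 kHz, SNR = 10 dB
SNR linear = 10^(10/10) = 10
1 + SNR = 11
log2(11) = 3.4594316186
C = 100 * 1000 * 3.4594316186 = 345943.1619 bps
C = 345.943162 kbps -> 345.94 kbps (2 dp)

345.94


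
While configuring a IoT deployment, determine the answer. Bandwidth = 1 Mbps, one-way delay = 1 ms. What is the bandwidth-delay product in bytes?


Given: bandwidth = 1 Mbps, delay = 1 ms
BDP in bits = 1 * 10^6 * 1 / 1000
BDP in bits = 1000
BDP in bytes = 1000 / 8 = 125

125


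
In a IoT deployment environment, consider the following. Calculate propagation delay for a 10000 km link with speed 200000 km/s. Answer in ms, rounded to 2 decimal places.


Given: distance = 10000 km, speed = 200000 km/s
Delay = distance / speed = 10000 / 200000 seconds
Delay in ms = 10000 * 1000 / 200000
Delay = 50.0000 ms
Rounded to 2 dp = 50.00 ms

50.00


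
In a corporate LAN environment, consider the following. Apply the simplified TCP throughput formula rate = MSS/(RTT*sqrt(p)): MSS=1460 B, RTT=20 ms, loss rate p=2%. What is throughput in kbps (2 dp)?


Given: MSS = 1460 bytes, RTT = 20 ms, loss = 2%
RTT in seconds = 20 / 1000 = 0.02
Loss rate = 2% = 0.02
sqrt(loss) = sqrt(0.02) = 0.141421356237
Throughput (bytes/s) = 1460 / (0.02 * 0.141421356237) = 516187.9503
Throughput (kbps) = 516187.9503 * 8 / 1000 = 4129.503602 -> 4129.50 kbps (2 dp)

4129.50


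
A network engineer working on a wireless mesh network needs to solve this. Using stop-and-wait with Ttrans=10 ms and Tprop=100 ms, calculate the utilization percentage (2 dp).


Given: Ttrans = 10 ms, Tprop = 100 ms
RTT = 2 * Tprop = 2 * 100 = 200 ms
U = Ttrans / (Ttrans + RTT)
U = 10 / (10 + 200)
U = 10 / 210 = 0.047619
U% = 4.76%

4.76


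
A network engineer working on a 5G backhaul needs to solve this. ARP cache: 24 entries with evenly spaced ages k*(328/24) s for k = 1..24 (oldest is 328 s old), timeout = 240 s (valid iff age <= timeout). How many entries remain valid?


Ages are k * 328/24 s for k = 1..24 (spacing = 13.6667 s).
Entry k is valid iff k * 328/24 <= 240 iff k <= 24 * 240 / 328 = 17.5610
n_valid = floor(17.5610) = 17
(n_stale = 24 - 17 = 7)

17


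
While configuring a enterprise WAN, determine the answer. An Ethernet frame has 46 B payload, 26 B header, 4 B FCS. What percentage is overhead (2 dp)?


Given: payload = 46 B, header = 26 B, trailer = 4 B
Overhead bytes = header + trailer = 26 + 4 = 30
Total frame = payload + overhead = 46 + 30 = 76
Overhead % = 30 / 76 * 100 = 39.4737% -> 39.47% (2 dp)

39.47


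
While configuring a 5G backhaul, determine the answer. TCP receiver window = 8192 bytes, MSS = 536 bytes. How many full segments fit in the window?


Given: RWND = 8192 bytes, MSS = 536 bytes
Full segments = floor(RWND / MSS)
Full segments = floor(8192 / 536)
Full segments = floor(15.2836) = 15

15


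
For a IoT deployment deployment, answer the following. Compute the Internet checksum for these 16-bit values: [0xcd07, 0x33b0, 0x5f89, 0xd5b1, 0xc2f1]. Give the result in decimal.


Given words: [0xcd07, 0x33b0, 0x5f89, 0xd5b1, 0xc2f1]
Step 1: Sum all words
Raw sum = 52487 + 13232 + 24457 + 54705 + 49905 = 194786
Step 2: Fold carry: (63714 + 2) = 63716
One's complement = ~63716 & 0xFFFF = 1819

1819


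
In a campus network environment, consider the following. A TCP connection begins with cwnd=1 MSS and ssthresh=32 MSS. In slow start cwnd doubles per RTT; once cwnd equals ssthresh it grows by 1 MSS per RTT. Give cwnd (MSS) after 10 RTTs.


RTT 0: cwnd = 1 MSS (initial)
RTT 1: cwnd = 2 MSS (slow start, doubled)
RTT 2: cwnd = 4 MSS (slow start, doubled)
RTT 3: cwnd = 8 MSS (slow start, doubled)
RTT 4: cwnd = 16 MSS (slow start, doubled)
RTT 5: cwnd = 32 MSS (slow start, doubled)
RTT 6: cwnd = 33 MSS (congestion avoidance, +1)
RTT 7: cwnd = 34 MSS (congestion avoidance, +1)
RTT 8: cwnd = 35 MSS (congestion avoidance, +1)
RTT 9: cwnd = 36 MSS (congestion avoidance, +1)
RTT 10: cwnd = 37 MSS (congestion avoidance, +1)

37


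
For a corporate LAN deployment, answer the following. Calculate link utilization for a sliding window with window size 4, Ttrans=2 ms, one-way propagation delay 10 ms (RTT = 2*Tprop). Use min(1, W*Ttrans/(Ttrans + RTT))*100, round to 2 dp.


Given: W = 4, Ttrans = 2 ms, RTT = 20 ms (= 2 * Tprop, Tprop = 10 ms)
Cycle time = Ttrans + RTT = 2 + 20 = 22 ms (first packet sent until its ACK returns)
W * Ttrans = 4 * 2 = 8 ms of sending per cycle
W * Ttrans / (Ttrans + RTT) = 8 / 22 = 0.363636
U = min(1, 0.363636) = 0.363636
U% = 36.36%

36.36


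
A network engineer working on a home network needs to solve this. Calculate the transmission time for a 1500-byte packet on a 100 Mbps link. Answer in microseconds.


Given: packet = 1500 bytes, bandwidth = 100 Mbps
Packet in bits = 1500 * 8 = 12000 bits
Bandwidth = 100 * 10^6 = 100000000 bps
Time = 12000 / 100000000 seconds
Time in us = 12000 * 10^6 / 100000000 = 120

120


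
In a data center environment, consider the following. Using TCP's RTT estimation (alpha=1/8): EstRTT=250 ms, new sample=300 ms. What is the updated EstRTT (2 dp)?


Given: EstRTT = 250 ms, SampleRTT = 300 ms, alpha = 1/8
New EstRTT = (1 - alpha) * EstRTT + alpha * SampleRTT
(7/8) * 250 = 218.75
(1/8) * 300 = 37.5
New EstRTT = 218.75 + 37.5 = 256.25 ms -> 256.25 ms (2 dp)

256.25
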